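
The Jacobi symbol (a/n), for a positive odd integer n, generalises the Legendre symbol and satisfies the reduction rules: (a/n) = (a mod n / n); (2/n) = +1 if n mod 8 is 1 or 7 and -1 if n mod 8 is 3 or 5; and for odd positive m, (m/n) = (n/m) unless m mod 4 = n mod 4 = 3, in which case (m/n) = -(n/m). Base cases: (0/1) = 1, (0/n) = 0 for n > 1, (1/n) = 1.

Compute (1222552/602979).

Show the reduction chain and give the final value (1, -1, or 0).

(1222552/602979): 1222552 mod 602979 = 16594, so (1222552/602979) = (16594/602979)
factor out 2^1: 16594 = 2^1·8297; with 602979 mod 8 = 3, (2/602979) = -1; sign now -1; continue with (8297/602979)
flip (8297/602979) -> (602979/8297): both odd, 8297 mod 4 = 1, 602979 mod 4 = 3, so the flip contributes +1; sign now -1
(602979/8297): 602979 mod 8297 = 5595, so (602979/8297) = (5595/8297)
flip (5595/8297) -> (8297/5595): both odd, 5595 mod 4 = 3, 8297 mod 4 = 1, so the flip contributes +1; sign now -1
(8297/5595): 8297 mod 5595 = 2702, so (8297/5595) = (2702/5595)
factor out 2^1: 2702 = 2^1·1351; with 5595 mod 8 = 3, (2/5595) = -1; sign now +1; continue with (1351/5595)
flip (1351/5595) -> (5595/1351): both odd, 1351 mod 4 = 3, 5595 mod 4 = 3, so the flip contributes -1; sign now -1
(5595/1351): 5595 mod 1351 = 191, so (5595/1351) = (191/1351)
flip (191/1351) -> (1351/191): both odd, 191 mod 4 = 3, 1351 mod 4 = 3, so the flip contributes -1; sign now +1
(1351/191): 1351 mod 191 = 14, so (1351/191) = (14/191)
factor out 2^1: 14 = 2^1·7; with 191 mod 8 = 7, (2/191) = +1; sign now +1; continue with (7/191)
flip (7/191) -> (191/7): both odd, 7 mod 4 = 3, 191 mod 4 = 3, so the flip contributes -1; sign now -1
(191/7): 191 mod 7 = 2, so (191/7) = (2/7)
factor out 2^1: 2 = 2^1·1; with 7 mod 8 = 7, (2/7) = +1; sign now -1; continue with (1/7)
reached (1/7) = 1, so the symbol is -1

-1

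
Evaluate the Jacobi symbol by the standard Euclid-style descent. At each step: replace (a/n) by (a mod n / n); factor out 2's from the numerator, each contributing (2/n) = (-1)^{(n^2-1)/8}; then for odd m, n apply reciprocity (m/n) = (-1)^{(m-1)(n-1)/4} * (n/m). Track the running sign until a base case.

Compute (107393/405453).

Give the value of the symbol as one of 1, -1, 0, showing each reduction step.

reciprocity: (107393/405453) = +1·(405453/107393) since 107393 mod 4 = 1, 405453 mod 4 = 1; sign now +1
(405453/107393) = (83274/107393)   [reduce mod 107393]
83274 = 2^1·41637; (2/107393) = +1 since 107393 mod 8 = 1, so (83274/107393) = (+1)^1·(41637/107393); sign now +1
reciprocity: (41637/107393) = +1·(107393/41637) since 41637 mod 4 = 1, 107393 mod 4 = 1; sign now +1
(107393/41637) = (24119/41637)   [reduce mod 41637]
reciprocity: (24119/41637) = +1·(41637/24119) since 24119 mod 4 = 3, 41637 mod 4 = 1; sign now +1
(41637/24119) = (17518/24119)   [reduce mod 24119]
17518 = 2^1·8759; (2/24119) = +1 since 24119 mod 8 = 7, so (17518/24119) = (+1)^1·(8759/24119); sign now +1
reciprocity: (8759/24119) = -1·(24119/8759) since 8759 mod 4 = 3, 24119 mod 4 = 3; sign now -1
(24119/8759) = (6601/8759)   [reduce mod 8759]
reciprocity: (6601/8759) = +1·(8759/6601) since 6601 mod 4 = 1, 8759 mod 4 = 3; sign now -1
(8759/6601) = (2158/6601)   [reduce mod 6601]
2158 = 2^1·1079; (2/6601) = +1 since 6601 mod 8 = 1, so (2158/6601) = (+1)^1·(1079/6601); sign now -1
reciprocity: (1079/6601) = +1·(6601/1079) since 1079 mod 4 = 3, 6601 mod 4 = 1; sign now -1
(6601/1079) = (127/1079)   [reduce mod 1079]
reciprocity: (127/1079) = -1·(1079/127) since 127 mod 4 = 3, 1079 mod 4 = 3; sign now +1
(1079/127) = (63/127)   [reduce mod 127]
reciprocity: (63/127) = -1·(127/63) since 63 mod 4 = 3, 127 mod 4 = 3; sign now -1
(127/63) = (1/63)   [reduce mod 63]
(1/63) = 1; final value = sign = -1

-1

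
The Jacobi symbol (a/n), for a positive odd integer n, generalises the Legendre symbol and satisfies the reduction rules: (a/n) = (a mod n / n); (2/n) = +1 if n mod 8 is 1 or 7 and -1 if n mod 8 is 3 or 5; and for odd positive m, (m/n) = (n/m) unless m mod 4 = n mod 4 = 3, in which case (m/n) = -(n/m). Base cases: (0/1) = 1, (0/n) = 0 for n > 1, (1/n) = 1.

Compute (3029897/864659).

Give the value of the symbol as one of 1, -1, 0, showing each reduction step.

-1

(3029897/864659): 3029897 mod 864659 = 435920, so (3029897/864659) = (435920/864659)
factor out 2^4: 435920 = 2^4·27245; with 864659 mod 8 = 3, (2/864659) = -1; sign now +1; continue with (27245/864659)
flip (27245/864659) -> (864659/27245): both odd, 27245 mod 4 = 1, 864659 mod 4 = 3, so the flip contributes +1; sign now +1
(864659/27245): 864659 mod 27245 = 20064, so (864659/27245) = (20064/27245)
factor out 2^5: 20064 = 2^5·627; with 27245 mod 8 = 5, (2/27245) = -1; sign now -1; continue with (627/27245)
flip (627/27245) -> (27245/627): both odd, 627 mod 4 = 3, 27245 mod 4 = 1, so the flip contributes +1; sign now -1
(27245/627): 27245 mod 627 = 284, so (27245/627) = (284/627)
factor out 2^2: 284 = 2^2·71; with 627 mod 8 = 3, (2/627) = -1; sign now -1; continue with (71/627)
flip (71/627) -> (627/71): both odd, 71 mod 4 = 3, 627 mod 4 = 3, so the flip contributes -1; sign now +1
(627/71): 627 mod 71 = 59, so (627/71) = (59/71)
flip (59/71) -> (71/59): both odd, 59 mod 4 = 3, 71 mod 4 = 3, so the flip contributes -1; sign now -1
(71/59): 71 mod 59 = 12, so (71/59) = (12/59)
factor out 2^2: 12 = 2^2·3; with 59 mod 8 = 3, (2/59) = -1; sign now -1; continue with (3/59)
flip (3/59) -> (59/3): both odd, 3 mod 4 = 3, 59 mod 4 = 3, so the flip contributes -1; sign now +1
(59/3): 59 mod 3 = 2, so (59/3) = (2/3)
factor out 2^1: 2 = 2^1·1; with 3 mod 8 = 3, (2/3) = -1; sign now -1; continue with (1/3)
reached (1/3) = 1, so the symbol is -1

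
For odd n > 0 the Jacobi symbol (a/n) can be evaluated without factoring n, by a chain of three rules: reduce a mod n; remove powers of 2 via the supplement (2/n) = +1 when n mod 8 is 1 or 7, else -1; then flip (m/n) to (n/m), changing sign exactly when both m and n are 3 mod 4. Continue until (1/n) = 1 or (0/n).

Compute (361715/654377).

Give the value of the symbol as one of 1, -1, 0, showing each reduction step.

1

flip (361715/654377) -> (654377/361715): both odd, 361715 mod 4 = 3, 654377 mod 4 = 1, so the flip contributes +1; sign now +1
(654377/361715): 654377 mod 361715 = 292662, so (654377/361715) = (292662/361715)
factor out 2^1: 292662 = 2^1·146331; with 361715 mod 8 = 3, (2/361715) = -1; sign now -1; continue with (146331/361715)
flip (146331/361715) -> (361715/146331): both odd, 146331 mod 4 = 3, 361715 mod 4 = 3, so the flip contributes -1; sign now +1
(361715/146331): 361715 mod 146331 = 69053, so (361715/146331) = (69053/146331)
flip (69053/146331) -> (146331/69053): both odd, 69053 mod 4 = 1, 146331 mod 4 = 3, so the flip contributes +1; sign now +1
(146331/69053): 146331 mod 69053 = 8225, so (146331/69053) = (8225/69053)
flip (8225/69053) -> (69053/8225): both odd, 8225 mod 4 = 1, 69053 mod 4 = 1, so the flip contributes +1; sign now +1
(69053/8225): 69053 mod 8225 = 3253, so (69053/8225) = (3253/8225)
flip (3253/8225) -> (8225/3253): both odd, 3253 mod 4 = 1, 8225 mod 4 = 1, so the flip contributes +1; sign now +1
(8225/3253): 8225 mod 3253 = 1719, so (8225/3253) = (1719/3253)
flip (1719/3253) -> (3253/1719): both odd, 1719 mod 4 = 3, 3253 mod 4 = 1, so the flip contributes +1; sign now +1
(3253/1719): 3253 mod 1719 = 1534, so (3253/1719) = (1534/1719)
factor out 2^1: 1534 = 2^1·767; with 1719 mod 8 = 7, (2/1719) = +1; sign now +1; continue with (767/1719)
flip (767/1719) -> (1719/767): both odd, 767 mod 4 = 3, 1719 mod 4 = 3, so the flip contributes -1; sign now -1
(1719/767): 1719 mod 767 = 185, so (1719/767) = (185/767)
flip (185/767) -> (767/185): both odd, 185 mod 4 = 1, 767 mod 4 = 3, so the flip contributes +1; sign now -1
(767/185): 767 mod 185 = 27, so (767/185) = (27/185)
flip (27/185) -> (185/27): both odd, 27 mod 4 = 3, 185 mod 4 = 1, so the flip contributes +1; sign now -1
(185/27): 185 mod 27 = 23, so (185/27) = (23/27)
flip (23/27) -> (27/23): both odd, 23 mod 4 = 3, 27 mod 4 = 3, so the flip contributes -1; sign now +1
(27/23): 27 mod 23 = 4, so (27/23) = (4/23)
factor out 2^2: 4 = 2^2·1; with 23 mod 8 = 7, (2/23) = +1; sign now +1; continue with (1/23)
reached (1/23) = 1, so the symbol is +1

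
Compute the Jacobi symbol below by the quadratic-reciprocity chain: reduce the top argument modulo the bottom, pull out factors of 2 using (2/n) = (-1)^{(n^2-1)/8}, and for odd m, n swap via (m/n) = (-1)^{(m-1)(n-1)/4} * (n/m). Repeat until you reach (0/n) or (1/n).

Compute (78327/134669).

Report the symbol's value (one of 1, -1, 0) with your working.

1

reciprocity: (78327/134669) = +1·(134669/78327) since 78327 mod 4 = 3, 134669 mod 4 = 1; sign now +1
(134669/78327) = (56342/78327)   [reduce mod 78327]
56342 = 2^1·28171; (2/78327) = +1 since 78327 mod 8 = 7, so (56342/78327) = (+1)^1·(28171/78327); sign now +1
reciprocity: (28171/78327) = -1·(78327/28171) since 28171 mod 4 = 3, 78327 mod 4 = 3; sign now -1
(78327/28171) = (21985/28171)   [reduce mod 28171]
reciprocity: (21985/28171) = +1·(28171/21985) since 21985 mod 4 = 1, 28171 mod 4 = 3; sign now -1
(28171/21985) = (6186/21985)   [reduce mod 21985]
6186 = 2^1·3093; (2/21985) = +1 since 21985 mod 8 = 1, so (6186/21985) = (+1)^1·(3093/21985); sign now -1
reciprocity: (3093/21985) = +1·(21985/3093) since 3093 mod 4 = 1, 21985 mod 4 = 1; sign now -1
(21985/3093) = (334/3093)   [reduce mod 3093]
334 = 2^1·167; (2/3093) = -1 since 3093 mod 8 = 5, so (334/3093) = (-1)^1·(167/3093); sign now +1
reciprocity: (167/3093) = +1·(3093/167) since 167 mod 4 = 3, 3093 mod 4 = 1; sign now +1
(3093/167) = (87/167)   [reduce mod 167]
reciprocity: (87/167) = -1·(167/87) since 87 mod 4 = 3, 167 mod 4 = 3; sign now -1
(167/87) = (80/87)   [reduce mod 87]
80 = 2^4·5; (2/87) = +1 since 87 mod 8 = 7, so (80/87) = (+1)^4·(5/87); sign now -1
reciprocity: (5/87) = +1·(87/5) since 5 mod 4 = 1, 87 mod 4 = 3; sign now -1
(87/5) = (2/5)   [reduce mod 5]
2 = 2^1·1; (2/5) = -1 since 5 mod 8 = 5, so (2/5) = (-1)^1·(1/5); sign now +1
(1/5) = 1; final value = sign = +1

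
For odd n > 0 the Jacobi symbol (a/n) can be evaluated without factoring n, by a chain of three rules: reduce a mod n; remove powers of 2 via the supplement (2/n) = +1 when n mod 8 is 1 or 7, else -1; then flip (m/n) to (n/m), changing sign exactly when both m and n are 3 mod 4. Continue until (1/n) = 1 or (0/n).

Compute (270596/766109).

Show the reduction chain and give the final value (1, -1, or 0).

factor out 2^2: 270596 = 2^2·67649; with 766109 mod 8 = 5, (2/766109) = -1; sign now +1; continue with (67649/766109)
flip (67649/766109) -> (766109/67649): both odd, 67649 mod 4 = 1, 766109 mod 4 = 1, so the flip contributes +1; sign now +1
(766109/67649): 766109 mod 67649 = 21970, so (766109/67649) = (21970/67649)
factor out 2^1: 21970 = 2^1·10985; with 67649 mod 8 = 1, (2/67649) = +1; sign now +1; continue with (10985/67649)
flip (10985/67649) -> (67649/10985): both odd, 10985 mod 4 = 1, 67649 mod 4 = 1, so the flip contributes +1; sign now +1
(67649/10985): 67649 mod 10985 = 1739, so (67649/10985) = (1739/10985)
flip (1739/10985) -> (10985/1739): both odd, 1739 mod 4 = 3, 10985 mod 4 = 1, so the flip contributes +1; sign now +1
(10985/1739): 10985 mod 1739 = 551, so (10985/1739) = (551/1739)
flip (551/1739) -> (1739/551): both odd, 551 mod 4 = 3, 1739 mod 4 = 3, so the flip contributes -1; sign now -1
(1739/551): 1739 mod 551 = 86, so (1739/551) = (86/551)
factor out 2^1: 86 = 2^1·43; with 551 mod 8 = 7, (2/551) = +1; sign now -1; continue with (43/551)
flip (43/551) -> (551/43): both odd, 43 mod 4 = 3, 551 mod 4 = 3, so the flip contributes -1; sign now +1
(551/43): 551 mod 43 = 35, so (551/43) = (35/43)
flip (35/43) -> (43/35): both odd, 35 mod 4 = 3, 43 mod 4 = 3, so the flip contributes -1; sign now -1
(43/35): 43 mod 35 = 8, so (43/35) = (8/35)
factor out 2^3: 8 = 2^3·1; with 35 mod 8 = 3, (2/35) = -1; sign now +1; continue with (1/35)
reached (1/35) = 1, so the symbol is +1

1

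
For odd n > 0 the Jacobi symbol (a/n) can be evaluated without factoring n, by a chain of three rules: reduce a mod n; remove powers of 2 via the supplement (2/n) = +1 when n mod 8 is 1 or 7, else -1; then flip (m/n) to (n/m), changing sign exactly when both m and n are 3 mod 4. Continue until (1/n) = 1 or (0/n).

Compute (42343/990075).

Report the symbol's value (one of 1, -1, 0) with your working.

1

flip (42343/990075) -> (990075/42343): both odd, 42343 mod 4 = 3, 990075 mod 4 = 3, so the flip contributes -1; sign now -1
(990075/42343): 990075 mod 42343 = 16186, so (990075/42343) = (16186/42343)
factor out 2^1: 16186 = 2^1·8093; with 42343 mod 8 = 7, (2/42343) = +1; sign now -1; continue with (8093/42343)
flip (8093/42343) -> (42343/8093): both odd, 8093 mod 4 = 1, 42343 mod 4 = 3, so the flip contributes +1; sign now -1
(42343/8093): 42343 mod 8093 = 1878, so (42343/8093) = (1878/8093)
factor out 2^1: 1878 = 2^1·939; with 8093 mod 8 = 5, (2/8093) = -1; sign now +1; continue with (939/8093)
flip (939/8093) -> (8093/939): both odd, 939 mod 4 = 3, 8093 mod 4 = 1, so the flip contributes +1; sign now +1
(8093/939): 8093 mod 939 = 581, so (8093/939) = (581/939)
flip (581/939) -> (939/581): both odd, 581 mod 4 = 1, 939 mod 4 = 3, so the flip contributes +1; sign now +1
(939/581): 939 mod 581 = 358, so (939/581) = (358/581)
factor out 2^1: 358 = 2^1·179; with 581 mod 8 = 5, (2/581) = -1; sign now -1; continue with (179/581)
flip (179/581) -> (581/179): both odd, 179 mod 4 = 3, 581 mod 4 = 1, so the flip contributes +1; sign now -1
(581/179): 581 mod 179 = 44, so (581/179) = (44/179)
factor out 2^2: 44 = 2^2·11; with 179 mod 8 = 3, (2/179) = -1; sign now -1; continue with (11/179)
flip (11/179) -> (179/11): both odd, 11 mod 4 = 3, 179 mod 4 = 3, so the flip contributes -1; sign now +1
(179/11): 179 mod 11 = 3, so (179/11) = (3/11)
flip (3/11) -> (11/3): both odd, 3 mod 4 = 3, 11 mod 4 = 3, so the flip contributes -1; sign now -1
(11/3): 11 mod 3 = 2, so (11/3) = (2/3)
factor out 2^1: 2 = 2^1·1; with 3 mod 8 = 3, (2/3) = -1; sign now +1; continue with (1/3)
reached (1/3) = 1, so the symbol is +1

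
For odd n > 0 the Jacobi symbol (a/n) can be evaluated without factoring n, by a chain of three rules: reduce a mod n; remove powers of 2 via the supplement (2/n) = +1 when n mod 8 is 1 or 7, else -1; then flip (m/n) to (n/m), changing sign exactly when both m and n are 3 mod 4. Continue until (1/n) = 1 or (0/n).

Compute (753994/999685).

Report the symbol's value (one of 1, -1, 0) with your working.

753994 = 2^1·376997; (2/999685) = -1 since 999685 mod 8 = 5, so (753994/999685) = (-1)^1·(376997/999685); sign now -1
reciprocity: (376997/999685) = +1·(999685/376997) since 376997 mod 4 = 1, 999685 mod 4 = 1; sign now -1
(999685/376997) = (245691/376997)   [reduce mod 376997]
reciprocity: (245691/376997) = +1·(376997/245691) since 245691 mod 4 = 3, 376997 mod 4 = 1; sign now -1
(376997/245691) = (131306/245691)   [reduce mod 245691]
131306 = 2^1·65653; (2/245691) = -1 since 245691 mod 8 = 3, so (131306/245691) = (-1)^1·(65653/245691); sign now +1
reciprocity: (65653/245691) = +1·(245691/65653) since 65653 mod 4 = 1, 245691 mod 4 = 3; sign now +1
(245691/65653) = (48732/65653)   [reduce mod 65653]
48732 = 2^2·12183; (2/65653) = -1 since 65653 mod 8 = 5, so (48732/65653) = (-1)^2·(12183/65653); sign now +1
reciprocity: (12183/65653) = +1·(65653/12183) since 12183 mod 4 = 3, 65653 mod 4 = 1; sign now +1
(65653/12183) = (4738/12183)   [reduce mod 12183]
4738 = 2^1·2369; (2/12183) = +1 since 12183 mod 8 = 7, so (4738/12183) = (+1)^1·(2369/12183); sign now +1
reciprocity: (2369/12183) = +1·(12183/2369) since 2369 mod 4 = 1, 12183 mod 4 = 3; sign now +1
(12183/2369) = (338/2369)   [reduce mod 2369]
338 = 2^1·169; (2/2369) = +1 since 2369 mod 8 = 1, so (338/2369) = (+1)^1·(169/2369); sign now +1
reciprocity: (169/2369) = +1·(2369/169) since 169 mod 4 = 1, 2369 mod 4 = 1; sign now +1
(2369/169) = (3/169)   [reduce mod 169]
reciprocity: (3/169) = +1·(169/3) since 3 mod 4 = 3, 169 mod 4 = 1; sign now +1
(169/3) = (1/3)   [reduce mod 3]
(1/3) = 1; final value = sign = +1

1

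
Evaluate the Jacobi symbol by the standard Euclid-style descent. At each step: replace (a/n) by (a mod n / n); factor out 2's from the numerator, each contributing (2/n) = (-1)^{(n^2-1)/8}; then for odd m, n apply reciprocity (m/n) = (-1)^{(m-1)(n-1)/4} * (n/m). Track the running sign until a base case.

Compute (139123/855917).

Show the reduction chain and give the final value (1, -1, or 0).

flip (139123/855917) -> (855917/139123): both odd, 139123 mod 4 = 3, 855917 mod 4 = 1, so the flip contributes +1; sign now +1
(855917/139123): 855917 mod 139123 = 21179, so (855917/139123) = (21179/139123)
flip (21179/139123) -> (139123/21179): both odd, 21179 mod 4 = 3, 139123 mod 4 = 3, so the flip contributes -1; sign now -1
(139123/21179): 139123 mod 21179 = 12049, so (139123/21179) = (12049/21179)
flip (12049/21179) -> (21179/12049): both odd, 12049 mod 4 = 1, 21179 mod 4 = 3, so the flip contributes +1; sign now -1
(21179/12049): 21179 mod 12049 = 9130, so (21179/12049) = (9130/12049)
factor out 2^1: 9130 = 2^1·4565; with 12049 mod 8 = 1, (2/12049) = +1; sign now -1; continue with (4565/12049)
flip (4565/12049) -> (12049/4565): both odd, 4565 mod 4 = 1, 12049 mod 4 = 1, so the flip contributes +1; sign now -1
(12049/4565): 12049 mod 4565 = 2919, so (12049/4565) = (2919/4565)
flip (2919/4565) -> (4565/2919): both odd, 2919 mod 4 = 3, 4565 mod 4 = 1, so the flip contributes +1; sign now -1
(4565/2919): 4565 mod 2919 = 1646, so (4565/2919) = (1646/2919)
factor out 2^1: 1646 = 2^1·823; with 2919 mod 8 = 7, (2/2919) = +1; sign now -1; continue with (823/2919)
flip (823/2919) -> (2919/823): both odd, 823 mod 4 = 3, 2919 mod 4 = 3, so the flip contributes -1; sign now +1
(2919/823): 2919 mod 823 = 450, so (2919/823) = (450/823)
factor out 2^1: 450 = 2^1·225; with 823 mod 8 = 7, (2/823) = +1; sign now +1; continue with (225/823)
flip (225/823) -> (823/225): both odd, 225 mod 4 = 1, 823 mod 4 = 3, so the flip contributes +1; sign now +1
(823/225): 823 mod 225 = 148, so (823/225) = (148/225)
factor out 2^2: 148 = 2^2·37; with 225 mod 8 = 1, (2/225) = +1; sign now +1; continue with (37/225)
flip (37/225) -> (225/37): both odd, 37 mod 4 = 1, 225 mod 4 = 1, so the flip contributes +1; sign now +1
(225/37): 225 mod 37 = 3, so (225/37) = (3/37)
flip (3/37) -> (37/3): both odd, 3 mod 4 = 3, 37 mod 4 = 1, so the flip contributes +1; sign now +1
(37/3): 37 mod 3 = 1, so (37/3) = (1/3)
reached (1/3) = 1, so the symbol is +1

1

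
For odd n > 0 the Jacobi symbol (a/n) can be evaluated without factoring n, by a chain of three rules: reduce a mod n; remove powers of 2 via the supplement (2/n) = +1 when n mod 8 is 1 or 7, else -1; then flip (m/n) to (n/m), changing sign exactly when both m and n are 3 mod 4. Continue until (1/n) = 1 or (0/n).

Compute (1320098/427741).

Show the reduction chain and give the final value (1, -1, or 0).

-1

(1320098/427741) = (36875/427741)   [reduce mod 427741]
reciprocity: (36875/427741) = +1·(427741/36875) since 36875 mod 4 = 3, 427741 mod 4 = 1; sign now +1
(427741/36875) = (22116/36875)   [reduce mod 36875]
22116 = 2^2·5529; (2/36875) = -1 since 36875 mod 8 = 3, so (22116/36875) = (-1)^2·(5529/36875); sign now +1
reciprocity: (5529/36875) = +1·(36875/5529) since 5529 mod 4 = 1, 36875 mod 4 = 3; sign now +1
(36875/5529) = (3701/5529)   [reduce mod 5529]
reciprocity: (3701/5529) = +1·(5529/3701) since 3701 mod 4 = 1, 5529 mod 4 = 1; sign now +1
(5529/3701) = (1828/3701)   [reduce mod 3701]
1828 = 2^2·457; (2/3701) = -1 since 3701 mod 8 = 5, so (1828/3701) = (-1)^2·(457/3701); sign now +1
reciprocity: (457/3701) = +1·(3701/457) since 457 mod 4 = 1, 3701 mod 4 = 1; sign now +1
(3701/457) = (45/457)   [reduce mod 457]
reciprocity: (45/457) = +1·(457/45) since 45 mod 4 = 1, 457 mod 4 = 1; sign now +1
(457/45) = (7/45)   [reduce mod 45]
reciprocity: (7/45) = +1·(45/7) since 7 mod 4 = 3, 45 mod 4 = 1; sign now +1
(45/7) = (3/7)   [reduce mod 7]
reciprocity: (3/7) = -1·(7/3) since 3 mod 4 = 3, 7 mod 4 = 3; sign now -1
(7/3) = (1/3)   [reduce mod 3]
(1/3) = 1; final value = sign = -1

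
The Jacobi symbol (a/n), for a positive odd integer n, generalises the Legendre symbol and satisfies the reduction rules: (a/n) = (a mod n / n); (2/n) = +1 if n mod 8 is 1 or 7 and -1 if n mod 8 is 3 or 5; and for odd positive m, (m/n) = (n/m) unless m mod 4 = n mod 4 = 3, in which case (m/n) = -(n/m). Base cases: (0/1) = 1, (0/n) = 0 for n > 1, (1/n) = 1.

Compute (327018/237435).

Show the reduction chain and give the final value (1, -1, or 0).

0

(327018/237435) = (89583/237435)   [reduce mod 237435]
reciprocity: (89583/237435) = -1·(237435/89583) since 89583 mod 4 = 3, 237435 mod 4 = 3; sign now -1
(237435/89583) = (58269/89583)   [reduce mod 89583]
reciprocity: (58269/89583) = +1·(89583/58269) since 58269 mod 4 = 1, 89583 mod 4 = 3; sign now -1
(89583/58269) = (31314/58269)   [reduce mod 58269]
31314 = 2^1·15657; (2/58269) = -1 since 58269 mod 8 = 5, so (31314/58269) = (-1)^1·(15657/58269); sign now +1
reciprocity: (15657/58269) = +1·(58269/15657) since 15657 mod 4 = 1, 58269 mod 4 = 1; sign now +1
(58269/15657) = (11298/15657)   [reduce mod 15657]
11298 = 2^1·5649; (2/15657) = +1 since 15657 mod 8 = 1, so (11298/15657) = (+1)^1·(5649/15657); sign now +1
reciprocity: (5649/15657) = +1·(15657/5649) since 5649 mod 4 = 1, 15657 mod 4 = 1; sign now +1
(15657/5649) = (4359/5649)   [reduce mod 5649]
reciprocity: (4359/5649) = +1·(5649/4359) since 4359 mod 4 = 3, 5649 mod 4 = 1; sign now +1
(5649/4359) = (1290/4359)   [reduce mod 4359]
1290 = 2^1·645; (2/4359) = +1 since 4359 mod 8 = 7, so (1290/4359) = (+1)^1·(645/4359); sign now +1
reciprocity: (645/4359) = +1·(4359/645) since 645 mod 4 = 1, 4359 mod 4 = 3; sign now +1
(4359/645) = (489/645)   [reduce mod 645]
reciprocity: (489/645) = +1·(645/489) since 489 mod 4 = 1, 645 mod 4 = 1; sign now +1
(645/489) = (156/489)   [reduce mod 489]
156 = 2^2·39; (2/489) = +1 since 489 mod 8 = 1, so (156/489) = (+1)^2·(39/489); sign now +1
reciprocity: (39/489) = +1·(489/39) since 39 mod 4 = 3, 489 mod 4 = 1; sign now +1
(489/39) = (21/39)   [reduce mod 39]
reciprocity: (21/39) = +1·(39/21) since 21 mod 4 = 1, 39 mod 4 = 3; sign now +1
(39/21) = (18/21)   [reduce mod 21]
18 = 2^1·9; (2/21) = -1 since 21 mod 8 = 5, so (18/21) = (-1)^1·(9/21); sign now -1
reciprocity: (9/21) = +1·(21/9) since 9 mod 4 = 1, 21 mod 4 = 1; sign now -1
(21/9) = (3/9)   [reduce mod 9]
reciprocity: (3/9) = +1·(9/3) since 3 mod 4 = 3, 9 mod 4 = 1; sign now -1
(9/3) = (0/3)   [reduce mod 3]
(0/3) = 0   [gcd(a, n) > 1]; final value = 0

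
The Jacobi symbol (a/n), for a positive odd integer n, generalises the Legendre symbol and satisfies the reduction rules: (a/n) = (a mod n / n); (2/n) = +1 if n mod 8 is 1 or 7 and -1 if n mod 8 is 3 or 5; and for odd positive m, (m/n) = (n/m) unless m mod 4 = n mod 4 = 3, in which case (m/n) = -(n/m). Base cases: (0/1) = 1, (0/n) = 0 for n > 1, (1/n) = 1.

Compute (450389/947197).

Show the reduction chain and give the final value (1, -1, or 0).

1

flip (450389/947197) -> (947197/450389): both odd, 450389 mod 4 = 1, 947197 mod 4 = 1, so the flip contributes +1; sign now +1
(947197/450389): 947197 mod 450389 = 46419, so (947197/450389) = (46419/450389)
flip (46419/450389) -> (450389/46419): both odd, 46419 mod 4 = 3, 450389 mod 4 = 1, so the flip contributes +1; sign now +1
(450389/46419): 450389 mod 46419 = 32618, so (450389/46419) = (32618/46419)
factor out 2^1: 32618 = 2^1·16309; with 46419 mod 8 = 3, (2/46419) = -1; sign now -1; continue with (16309/46419)
flip (16309/46419) -> (46419/16309): both odd, 16309 mod 4 = 1, 46419 mod 4 = 3, so the flip contributes +1; sign now -1
(46419/16309): 46419 mod 16309 = 13801, so (46419/16309) = (13801/16309)
flip (13801/16309) -> (16309/13801): both odd, 13801 mod 4 = 1, 16309 mod 4 = 1, so the flip contributes +1; sign now -1
(16309/13801): 16309 mod 13801 = 2508, so (16309/13801) = (2508/13801)
factor out 2^2: 2508 = 2^2·627; with 13801 mod 8 = 1, (2/13801) = +1; sign now -1; continue with (627/13801)
flip (627/13801) -> (13801/627): both odd, 627 mod 4 = 3, 13801 mod 4 = 1, so the flip contributes +1; sign now -1
(13801/627): 13801 mod 627 = 7, so (13801/627) = (7/627)
flip (7/627) -> (627/7): both odd, 7 mod 4 = 3, 627 mod 4 = 3, so the flip contributes -1; sign now +1
(627/7): 627 mod 7 = 4, so (627/7) = (4/7)
factor out 2^2: 4 = 2^2·1; with 7 mod 8 = 7, (2/7) = +1; sign now +1; continue with (1/7)
reached (1/7) = 1, so the symbol is +1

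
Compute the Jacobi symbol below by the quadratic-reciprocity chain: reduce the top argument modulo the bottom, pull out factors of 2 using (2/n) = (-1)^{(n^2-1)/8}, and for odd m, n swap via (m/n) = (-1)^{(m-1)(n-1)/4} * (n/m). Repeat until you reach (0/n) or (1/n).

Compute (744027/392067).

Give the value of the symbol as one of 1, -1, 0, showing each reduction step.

0

(744027/392067): 744027 mod 392067 = 351960, so (744027/392067) = (351960/392067)
factor out 2^3: 351960 = 2^3·43995; with 392067 mod 8 = 3, (2/392067) = -1; sign now -1; continue with (43995/392067)
flip (43995/392067) -> (392067/43995): both odd, 43995 mod 4 = 3, 392067 mod 4 = 3, so the flip contributes -1; sign now +1
(392067/43995): 392067 mod 43995 = 40107, so (392067/43995) = (40107/43995)
flip (40107/43995) -> (43995/40107): both odd, 40107 mod 4 = 3, 43995 mod 4 = 3, so the flip contributes -1; sign now -1
(43995/40107): 43995 mod 40107 = 3888, so (43995/40107) = (3888/40107)
factor out 2^4: 3888 = 2^4·243; with 40107 mod 8 = 3, (2/40107) = -1; sign now -1; continue with (243/40107)
flip (243/40107) -> (40107/243): both odd, 243 mod 4 = 3, 40107 mod 4 = 3, so the flip contributes -1; sign now +1
(40107/243): 40107 mod 243 = 12, so (40107/243) = (12/243)
factor out 2^2: 12 = 2^2·3; with 243 mod 8 = 3, (2/243) = -1; sign now +1; continue with (3/243)
flip (3/243) -> (243/3): both odd, 3 mod 4 = 3, 243 mod 4 = 3, so the flip contributes -1; sign now -1
(243/3): 243 mod 3 = 0, so (243/3) = (0/3)
reached (0/3); gcd(a, n) > 1, so (0/3) = 0 and the symbol is 0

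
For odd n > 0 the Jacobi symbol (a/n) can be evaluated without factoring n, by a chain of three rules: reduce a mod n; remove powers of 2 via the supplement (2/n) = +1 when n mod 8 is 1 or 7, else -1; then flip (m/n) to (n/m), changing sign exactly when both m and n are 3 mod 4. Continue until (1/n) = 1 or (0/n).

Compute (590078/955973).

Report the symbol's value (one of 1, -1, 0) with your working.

1

factor out 2^1: 590078 = 2^1·295039; with 955973 mod 8 = 5, (2/955973) = -1; sign now -1; continue with (295039/955973)
flip (295039/955973) -> (955973/295039): both odd, 295039 mod 4 = 3, 955973 mod 4 = 1, so the flip contributes +1; sign now -1
(955973/295039): 955973 mod 295039 = 70856, so (955973/295039) = (70856/295039)
factor out 2^3: 70856 = 2^3·8857; with 295039 mod 8 = 7, (2/295039) = +1; sign now -1; continue with (8857/295039)
flip (8857/295039) -> (295039/8857): both odd, 8857 mod 4 = 1, 295039 mod 4 = 3, so the flip contributes +1; sign now -1
(295039/8857): 295039 mod 8857 = 2758, so (295039/8857) = (2758/8857)
factor out 2^1: 2758 = 2^1·1379; with 8857 mod 8 = 1, (2/8857) = +1; sign now -1; continue with (1379/8857)
flip (1379/8857) -> (8857/1379): both odd, 1379 mod 4 = 3, 8857 mod 4 = 1, so the flip contributes +1; sign now -1
(8857/1379): 8857 mod 1379 = 583, so (8857/1379) = (583/1379)
flip (583/1379) -> (1379/583): both odd, 583 mod 4 = 3, 1379 mod 4 = 3, so the flip contributes -1; sign now +1
(1379/583): 1379 mod 583 = 213, so (1379/583) = (213/583)
flip (213/583) -> (583/213): both odd, 213 mod 4 = 1, 583 mod 4 = 3, so the flip contributes +1; sign now +1
(583/213): 583 mod 213 = 157, so (583/213) = (157/213)
flip (157/213) -> (213/157): both odd, 157 mod 4 = 1, 213 mod 4 = 1, so the flip contributes +1; sign now +1
(213/157): 213 mod 157 = 56, so (213/157) = (56/157)
factor out 2^3: 56 = 2^3·7; with 157 mod 8 = 5, (2/157) = -1; sign now -1; continue with (7/157)
flip (7/157) -> (157/7): both odd, 7 mod 4 = 3, 157 mod 4 = 1, so the flip contributes +1; sign now -1
(157/7): 157 mod 7 = 3, so (157/7) = (3/7)
flip (3/7) -> (7/3): both odd, 3 mod 4 = 3, 7 mod 4 = 3, so the flip contributes -1; sign now +1
(7/3): 7 mod 3 = 1, so (7/3) = (1/3)
reached (1/3) = 1, so the symbol is +1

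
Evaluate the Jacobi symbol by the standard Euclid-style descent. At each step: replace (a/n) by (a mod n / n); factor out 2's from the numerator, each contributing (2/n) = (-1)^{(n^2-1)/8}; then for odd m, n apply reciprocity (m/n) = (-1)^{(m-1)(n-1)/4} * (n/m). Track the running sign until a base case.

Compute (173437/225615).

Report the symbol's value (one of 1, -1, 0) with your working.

1

flip (173437/225615) -> (225615/173437): both odd, 173437 mod 4 = 1, 225615 mod 4 = 3, so the flip contributes +1; sign now +1
(225615/173437): 225615 mod 173437 = 52178, so (225615/173437) = (52178/173437)
factor out 2^1: 52178 = 2^1·26089; with 173437 mod 8 = 5, (2/173437) = -1; sign now -1; continue with (26089/173437)
flip (26089/173437) -> (173437/26089): both odd, 26089 mod 4 = 1, 173437 mod 4 = 1, so the flip contributes +1; sign now -1
(173437/26089): 173437 mod 26089 = 16903, so (173437/26089) = (16903/26089)
flip (16903/26089) -> (26089/16903): both odd, 16903 mod 4 = 3, 26089 mod 4 = 1, so the flip contributes +1; sign now -1
(26089/16903): 26089 mod 16903 = 9186, so (26089/16903) = (9186/16903)
factor out 2^1: 9186 = 2^1·4593; with 16903 mod 8 = 7, (2/16903) = +1; sign now -1; continue with (4593/16903)
flip (4593/16903) -> (16903/4593): both odd, 4593 mod 4 = 1, 16903 mod 4 = 3, so the flip contributes +1; sign now -1
(16903/4593): 16903 mod 4593 = 3124, so (16903/4593) = (3124/4593)
factor out 2^2: 3124 = 2^2·781; with 4593 mod 8 = 1, (2/4593) = +1; sign now -1; continue with (781/4593)
flip (781/4593) -> (4593/781): both odd, 781 mod 4 = 1, 4593 mod 4 = 1, so the flip contributes +1; sign now -1
(4593/781): 4593 mod 781 = 688, so (4593/781) = (688/781)
factor out 2^4: 688 = 2^4·43; with 781 mod 8 = 5, (2/781) = -1; sign now -1; continue with (43/781)
flip (43/781) -> (781/43): both odd, 43 mod 4 = 3, 781 mod 4 = 1, so the flip contributes +1; sign now -1
(781/43): 781 mod 43 = 7, so (781/43) = (7/43)
flip (7/43) -> (43/7): both odd, 7 mod 4 = 3, 43 mod 4 = 3, so the flip contributes -1; sign now +1
(43/7): 43 mod 7 = 1, so (43/7) = (1/7)
reached (1/7) = 1, so the symbol is +1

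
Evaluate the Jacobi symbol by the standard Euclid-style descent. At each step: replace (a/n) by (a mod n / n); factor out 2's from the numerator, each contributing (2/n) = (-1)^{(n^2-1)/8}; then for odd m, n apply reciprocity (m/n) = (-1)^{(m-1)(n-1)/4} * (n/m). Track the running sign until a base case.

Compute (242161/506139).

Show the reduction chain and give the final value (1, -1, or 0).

1

reciprocity: (242161/506139) = +1·(506139/242161) since 242161 mod 4 = 1, 506139 mod 4 = 3; sign now +1
(506139/242161) = (21817/242161)   [reduce mod 242161]
reciprocity: (21817/242161) = +1·(242161/21817) since 21817 mod 4 = 1, 242161 mod 4 = 1; sign now +1
(242161/21817) = (2174/21817)   [reduce mod 21817]
2174 = 2^1·1087; (2/21817) = +1 since 21817 mod 8 = 1, so (2174/21817) = (+1)^1·(1087/21817); sign now +1
reciprocity: (1087/21817) = +1·(21817/1087) since 1087 mod 4 = 3, 21817 mod 4 = 1; sign now +1
(21817/1087) = (77/1087)   [reduce mod 1087]
reciprocity: (77/1087) = +1·(1087/77) since 77 mod 4 = 1, 1087 mod 4 = 3; sign now +1
(1087/77) = (9/77)   [reduce mod 77]
reciprocity: (9/77) = +1·(77/9) since 9 mod 4 = 1, 77 mod 4 = 1; sign now +1
(77/9) = (5/9)   [reduce mod 9]
reciprocity: (5/9) = +1·(9/5) since 5 mod 4 = 1, 9 mod 4 = 1; sign now +1
(9/5) = (4/5)   [reduce mod 5]
4 = 2^2·1; (2/5) = -1 since 5 mod 8 = 5, so (4/5) = (-1)^2·(1/5); sign now +1
(1/5) = 1; final value = sign = +1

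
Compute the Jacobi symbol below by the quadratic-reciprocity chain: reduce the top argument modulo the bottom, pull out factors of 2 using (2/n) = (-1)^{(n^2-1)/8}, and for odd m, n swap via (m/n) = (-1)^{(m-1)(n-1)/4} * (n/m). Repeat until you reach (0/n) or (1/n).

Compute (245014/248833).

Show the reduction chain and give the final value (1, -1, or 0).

245014 = 2^1·122507; (2/248833) = +1 since 248833 mod 8 = 1, so (245014/248833) = (+1)^1·(122507/248833); sign now +1
reciprocity: (122507/248833) = +1·(248833/122507) since 122507 mod 4 = 3, 248833 mod 4 = 1; sign now +1
(248833/122507) = (3819/122507)   [reduce mod 122507]
reciprocity: (3819/122507) = -1·(122507/3819) since 3819 mod 4 = 3, 122507 mod 4 = 3; sign now -1
(122507/3819) = (299/3819)   [reduce mod 3819]
reciprocity: (299/3819) = -1·(3819/299) since 299 mod 4 = 3, 3819 mod 4 = 3; sign now +1
(3819/299) = (231/299)   [reduce mod 299]
reciprocity: (231/299) = -1·(299/231) since 231 mod 4 = 3, 299 mod 4 = 3; sign now -1
(299/231) = (68/231)   [reduce mod 231]
68 = 2^2·17; (2/231) = +1 since 231 mod 8 = 7, so (68/231) = (+1)^2·(17/231); sign now -1
reciprocity: (17/231) = +1·(231/17) since 17 mod 4 = 1, 231 mod 4 = 3; sign now -1
(231/17) = (10/17)   [reduce mod 17]
10 = 2^1·5; (2/17) = +1 since 17 mod 8 = 1, so (10/17) = (+1)^1·(5/17); sign now -1
reciprocity: (5/17) = +1·(17/5) since 5 mod 4 = 1, 17 mod 4 = 1; sign now -1
(17/5) = (2/5)   [reduce mod 5]
2 = 2^1·1; (2/5) = -1 since 5 mod 8 = 5, so (2/5) = (-1)^1·(1/5); sign now +1
(1/5) = 1; final value = sign = +1

1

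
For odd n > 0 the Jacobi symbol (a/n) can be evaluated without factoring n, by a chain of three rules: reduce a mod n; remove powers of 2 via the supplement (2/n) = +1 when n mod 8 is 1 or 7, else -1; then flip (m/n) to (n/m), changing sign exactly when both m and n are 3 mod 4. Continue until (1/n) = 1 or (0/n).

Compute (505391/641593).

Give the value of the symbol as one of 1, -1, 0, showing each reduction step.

flip (505391/641593) -> (641593/505391): both odd, 505391 mod 4 = 3, 641593 mod 4 = 1, so the flip contributes +1; sign now +1
(641593/505391): 641593 mod 505391 = 136202, so (641593/505391) = (136202/505391)
factor out 2^1: 136202 = 2^1·68101; with 505391 mod 8 = 7, (2/505391) = +1; sign now +1; continue with (68101/505391)
flip (68101/505391) -> (505391/68101): both odd, 68101 mod 4 = 1, 505391 mod 4 = 3, so the flip contributes +1; sign now +1
(505391/68101): 505391 mod 68101 = 28684, so (505391/68101) = (28684/68101)
factor out 2^2: 28684 = 2^2·7171; with 68101 mod 8 = 5, (2/68101) = -1; sign now +1; continue with (7171/68101)
flip (7171/68101) -> (68101/7171): both odd, 7171 mod 4 = 3, 68101 mod 4 = 1, so the flip contributes +1; sign now +1
(68101/7171): 68101 mod 7171 = 3562, so (68101/7171) = (3562/7171)
factor out 2^1: 3562 = 2^1·1781; with 7171 mod 8 = 3, (2/7171) = -1; sign now -1; continue with (1781/7171)
flip (1781/7171) -> (7171/1781): both odd, 1781 mod 4 = 1, 7171 mod 4 = 3, so the flip contributes +1; sign now -1
(7171/1781): 7171 mod 1781 = 47, so (7171/1781) = (47/1781)
flip (47/1781) -> (1781/47): both odd, 47 mod 4 = 3, 1781 mod 4 = 1, so the flip contributes +1; sign now -1
(1781/47): 1781 mod 47 = 42, so (1781/47) = (42/47)
factor out 2^1: 42 = 2^1·21; with 47 mod 8 = 7, (2/47) = +1; sign now -1; continue with (21/47)
flip (21/47) -> (47/21): both odd, 21 mod 4 = 1, 47 mod 4 = 3, so the flip contributes +1; sign now -1
(47/21): 47 mod 21 = 5, so (47/21) = (5/21)
flip (5/21) -> (21/5): both odd, 5 mod 4 = 1, 21 mod 4 = 1, so the flip contributes +1; sign now -1
(21/5): 21 mod 5 = 1, so (21/5) = (1/5)
reached (1/5) = 1, so the symbol is -1

-1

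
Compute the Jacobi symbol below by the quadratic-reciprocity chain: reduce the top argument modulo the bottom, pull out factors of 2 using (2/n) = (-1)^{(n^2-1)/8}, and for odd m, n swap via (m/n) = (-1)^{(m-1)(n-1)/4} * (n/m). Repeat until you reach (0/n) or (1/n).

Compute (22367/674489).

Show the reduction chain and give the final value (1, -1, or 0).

reciprocity: (22367/674489) = +1·(674489/22367) since 22367 mod 4 = 3, 674489 mod 4 = 1; sign now +1
(674489/22367) = (3479/22367)   [reduce mod 22367]
reciprocity: (3479/22367) = -1·(22367/3479) since 3479 mod 4 = 3, 22367 mod 4 = 3; sign now -1
(22367/3479) = (1493/3479)   [reduce mod 3479]
reciprocity: (1493/3479) = +1·(3479/1493) since 1493 mod 4 = 1, 3479 mod 4 = 3; sign now -1
(3479/1493) = (493/1493)   [reduce mod 1493]
reciprocity: (493/1493) = +1·(1493/493) since 493 mod 4 = 1, 1493 mod 4 = 1; sign now -1
(1493/493) = (14/493)   [reduce mod 493]
14 = 2^1·7; (2/493) = -1 since 493 mod 8 = 5, so (14/493) = (-1)^1·(7/493); sign now +1
reciprocity: (7/493) = +1·(493/7) since 7 mod 4 = 3, 493 mod 4 = 1; sign now +1
(493/7) = (3/7)   [reduce mod 7]
reciprocity: (3/7) = -1·(7/3) since 3 mod 4 = 3, 7 mod 4 = 3; sign now -1
(7/3) = (1/3)   [reduce mod 3]
(1/3) = 1; final value = sign = -1

-1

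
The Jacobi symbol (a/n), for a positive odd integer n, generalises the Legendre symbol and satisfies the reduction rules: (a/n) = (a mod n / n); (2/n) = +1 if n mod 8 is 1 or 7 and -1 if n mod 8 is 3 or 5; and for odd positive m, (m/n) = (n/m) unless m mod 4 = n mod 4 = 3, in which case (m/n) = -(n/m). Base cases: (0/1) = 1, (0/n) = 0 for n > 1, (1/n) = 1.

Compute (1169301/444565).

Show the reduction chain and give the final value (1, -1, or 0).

1

(1169301/444565): 1169301 mod 444565 = 280171, so (1169301/444565) = (280171/444565)
flip (280171/444565) -> (444565/280171): both odd, 280171 mod 4 = 3, 444565 mod 4 = 1, so the flip contributes +1; sign now +1
(444565/280171): 444565 mod 280171 = 164394, so (444565/280171) = (164394/280171)
factor out 2^1: 164394 = 2^1·82197; with 280171 mod 8 = 3, (2/280171) = -1; sign now -1; continue with (82197/280171)
flip (82197/280171) -> (280171/82197): both odd, 82197 mod 4 = 1, 280171 mod 4 = 3, so the flip contributes +1; sign now -1
(280171/82197): 280171 mod 82197 = 33580, so (280171/82197) = (33580/82197)
factor out 2^2: 33580 = 2^2·8395; with 82197 mod 8 = 5, (2/82197) = -1; sign now -1; continue with (8395/82197)
flip (8395/82197) -> (82197/8395): both odd, 8395 mod 4 = 3, 82197 mod 4 = 1, so the flip contributes +1; sign now -1
(82197/8395): 82197 mod 8395 = 6642, so (82197/8395) = (6642/8395)
factor out 2^1: 6642 = 2^1·3321; with 8395 mod 8 = 3, (2/8395) = -1; sign now +1; continue with (3321/8395)
flip (3321/8395) -> (8395/3321): both odd, 3321 mod 4 = 1, 8395 mod 4 = 3, so the flip contributes +1; sign now +1
(8395/3321): 8395 mod 3321 = 1753, so (8395/3321) = (1753/3321)
flip (1753/3321) -> (3321/1753): both odd, 1753 mod 4 = 1, 3321 mod 4 = 1, so the flip contributes +1; sign now +1
(3321/1753): 3321 mod 1753 = 1568, so (3321/1753) = (1568/1753)
factor out 2^5: 1568 = 2^5·49; with 1753 mod 8 = 1, (2/1753) = +1; sign now +1; continue with (49/1753)
flip (49/1753) -> (1753/49): both odd, 49 mod 4 = 1, 1753 mod 4 = 1, so the flip contributes +1; sign now +1
(1753/49): 1753 mod 49 = 38, so (1753/49) = (38/49)
factor out 2^1: 38 = 2^1·19; with 49 mod 8 = 1, (2/49) = +1; sign now +1; continue with (19/49)
flip (19/49) -> (49/19): both odd, 19 mod 4 = 3, 49 mod 4 = 1, so the flip contributes +1; sign now +1
(49/19): 49 mod 19 = 11, so (49/19) = (11/19)
flip (11/19) -> (19/11): both odd, 11 mod 4 = 3, 19 mod 4 = 3, so the flip contributes -1; sign now -1
(19/11): 19 mod 11 = 8, so (19/11) = (8/11)
factor out 2^3: 8 = 2^3·1; with 11 mod 8 = 3, (2/11) = -1; sign now +1; continue with (1/11)
reached (1/11) = 1, so the symbol is +1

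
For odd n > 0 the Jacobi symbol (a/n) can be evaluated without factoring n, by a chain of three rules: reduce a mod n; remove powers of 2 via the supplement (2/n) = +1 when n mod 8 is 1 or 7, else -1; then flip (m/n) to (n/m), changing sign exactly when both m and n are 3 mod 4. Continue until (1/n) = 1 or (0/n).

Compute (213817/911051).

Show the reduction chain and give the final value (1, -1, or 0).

-1

reciprocity: (213817/911051) = +1·(911051/213817) since 213817 mod 4 = 1, 911051 mod 4 = 3; sign now +1
(911051/213817) = (55783/213817)   [reduce mod 213817]
reciprocity: (55783/213817) = +1·(213817/55783) since 55783 mod 4 = 3, 213817 mod 4 = 1; sign now +1
(213817/55783) = (46468/55783)   [reduce mod 55783]
46468 = 2^2·11617; (2/55783) = +1 since 55783 mod 8 = 7, so (46468/55783) = (+1)^2·(11617/55783); sign now +1
reciprocity: (11617/55783) = +1·(55783/11617) since 11617 mod 4 = 1, 55783 mod 4 = 3; sign now +1
(55783/11617) = (9315/11617)   [reduce mod 11617]
reciprocity: (9315/11617) = +1·(11617/9315) since 9315 mod 4 = 3, 11617 mod 4 = 1; sign now +1
(11617/9315) = (2302/9315)   [reduce mod 9315]
2302 = 2^1·1151; (2/9315) = -1 since 9315 mod 8 = 3, so (2302/9315) = (-1)^1·(1151/9315); sign now -1
reciprocity: (1151/9315) = -1·(9315/1151) since 1151 mod 4 = 3, 9315 mod 4 = 3; sign now +1
(9315/1151) = (107/1151)   [reduce mod 1151]
reciprocity: (107/1151) = -1·(1151/107) since 107 mod 4 = 3, 1151 mod 4 = 3; sign now -1
(1151/107) = (81/107)   [reduce mod 107]
reciprocity: (81/107) = +1·(107/81) since 81 mod 4 = 1, 107 mod 4 = 3; sign now -1
(107/81) = (26/81)   [reduce mod 81]
26 = 2^1·13; (2/81) = +1 since 81 mod 8 = 1, so (26/81) = (+1)^1·(13/81); sign now -1
reciprocity: (13/81) = +1·(81/13) since 13 mod 4 = 1, 81 mod 4 = 1; sign now -1
(81/13) = (3/13)   [reduce mod 13]
reciprocity: (3/13) = +1·(13/3) since 3 mod 4 = 3, 13 mod 4 = 1; sign now -1
(13/3) = (1/3)   [reduce mod 3]
(1/3) = 1; final value = sign = -1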